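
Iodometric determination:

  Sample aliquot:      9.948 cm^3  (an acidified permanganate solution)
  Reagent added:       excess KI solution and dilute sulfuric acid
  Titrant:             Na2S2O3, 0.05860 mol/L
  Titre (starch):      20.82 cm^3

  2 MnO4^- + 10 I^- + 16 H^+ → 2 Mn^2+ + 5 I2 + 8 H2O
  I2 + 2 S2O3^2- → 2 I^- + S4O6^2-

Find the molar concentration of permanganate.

0.02453 mol/L

n(S2O3^2-) = 0.02082 × 0.05860 = 1.220 × 10^-3 mol
n(I2) = n(S2O3^2-)/2 = 6.100 × 10^-4 mol
From the 2:5 ratio, n(MnO4^-) in the aliquot = 2/5 × 6.100 × 10^-4 = 2.440 × 10^-4 mol
[MnO4^-] = 2.440 × 10^-4 / 0.009948 = 0.02453 mol/L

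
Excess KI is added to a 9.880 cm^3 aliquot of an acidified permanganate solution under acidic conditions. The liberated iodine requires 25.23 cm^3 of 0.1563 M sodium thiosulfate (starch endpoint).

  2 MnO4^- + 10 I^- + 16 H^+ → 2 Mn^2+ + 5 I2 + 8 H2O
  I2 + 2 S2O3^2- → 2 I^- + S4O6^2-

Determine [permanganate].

0.07983 M

n(S2O3^2-) = 0.02523 × 0.1563 = 3.943 × 10^-3 mol
n(I2) = n(S2O3^2-)/2 = 1.972 × 10^-3 mol
From the 2:5 ratio, n(MnO4^-) in the aliquot = 2/5 × 1.972 × 10^-3 = 7.887 × 10^-4 mol
[MnO4^-] = 7.887 × 10^-4 / 0.009880 = 0.07983 mol/L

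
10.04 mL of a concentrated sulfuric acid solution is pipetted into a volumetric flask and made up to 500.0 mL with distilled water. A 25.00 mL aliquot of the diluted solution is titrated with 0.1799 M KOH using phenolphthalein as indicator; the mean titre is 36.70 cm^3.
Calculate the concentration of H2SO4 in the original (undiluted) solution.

H2SO4 + 2 KOH → K2SO4 + 2 H2O
n(KOH) = 0.03670 × 0.1799 = 6.602 × 10^-3 mol
From the 1:2 ratio, n(H2SO4) in the aliquot = 1/2 × 6.602 × 10^-3 = 3.301 × 10^-3 mol
[H2SO4]_dilute = 3.301 × 10^-3 / 0.02500 = 0.1320 mol/L
Dilution factor = 500.0 / 10.04 = 49.80
[H2SO4]_stock = 0.1320 × 49.80 = 6.576 mol/L

6.576 M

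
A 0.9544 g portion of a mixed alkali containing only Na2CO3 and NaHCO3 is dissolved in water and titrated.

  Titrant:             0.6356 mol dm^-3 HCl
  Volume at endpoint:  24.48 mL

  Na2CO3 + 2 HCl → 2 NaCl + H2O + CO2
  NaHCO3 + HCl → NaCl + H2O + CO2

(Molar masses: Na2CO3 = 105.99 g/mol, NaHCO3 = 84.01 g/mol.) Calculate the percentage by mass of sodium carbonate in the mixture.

63.15 %

n(HCl) = 0.02448 × 0.6356 = 0.01556 mol
Let x = n(Na2CO3), y = n(NaHCO3).
Titrant: 2x + 1y = 0.01556;  mass: 105.99x + 84.01y = 0.9544
Solving, x = 5.687 × 10^-3 mol, y = 4.186 × 10^-3 mol
mass of Na2CO3 = 5.687 × 10^-3 × 105.99 = 0.6027 g
% Na2CO3 = 0.6027 / 0.9544 × 100 = 63.15 %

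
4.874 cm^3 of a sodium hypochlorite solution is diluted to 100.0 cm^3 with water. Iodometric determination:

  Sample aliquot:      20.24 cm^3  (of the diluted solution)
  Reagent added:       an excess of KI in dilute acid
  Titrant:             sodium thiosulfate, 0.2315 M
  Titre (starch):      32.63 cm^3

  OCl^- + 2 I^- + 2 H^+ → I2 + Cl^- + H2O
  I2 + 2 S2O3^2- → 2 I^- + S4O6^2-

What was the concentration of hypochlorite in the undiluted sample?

n(S2O3^2-) = 0.03263 × 0.2315 = 7.554 × 10^-3 mol
n(I2) = n(S2O3^2-)/2 = 3.777 × 10^-3 mol
n(OCl^-) in the aliquot = 3.777 × 10^-3 mol (1:1 ratio)
[OCl^-]_dilute = 3.777 × 10^-3 / 0.02024 = 0.1866 mol/L
[OCl^-]_original = 0.1866 × 100.0/4.874 = 3.829 mol/L

3.829 M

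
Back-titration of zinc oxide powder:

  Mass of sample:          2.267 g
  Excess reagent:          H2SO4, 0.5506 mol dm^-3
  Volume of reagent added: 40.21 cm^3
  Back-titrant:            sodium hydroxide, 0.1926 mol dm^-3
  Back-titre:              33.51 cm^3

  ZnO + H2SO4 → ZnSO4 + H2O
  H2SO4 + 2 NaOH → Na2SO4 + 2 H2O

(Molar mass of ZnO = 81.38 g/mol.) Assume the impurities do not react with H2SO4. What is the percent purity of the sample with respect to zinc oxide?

67.89 %

n(H2SO4) added = 0.04021 × 0.5506 = 0.02214 mol
n(NaOH) used in back-titration = 0.03351 × 0.1926 = 6.454 × 10^-3 mol
From the 1:2 ratio, n(H2SO4) left over = 1/2 × 6.454 × 10^-3 = 3.227 × 10^-3 mol
n(H2SO4) consumed by analyte = 0.02214 − 3.227 × 10^-3 = 0.01891 mol
n(ZnO) = 0.01891 mol (1:1 ratio)
mass of ZnO = 0.01891 × 81.38 = 1.539 g
% ZnO = 1.539 / 2.267 × 100 = 67.89 %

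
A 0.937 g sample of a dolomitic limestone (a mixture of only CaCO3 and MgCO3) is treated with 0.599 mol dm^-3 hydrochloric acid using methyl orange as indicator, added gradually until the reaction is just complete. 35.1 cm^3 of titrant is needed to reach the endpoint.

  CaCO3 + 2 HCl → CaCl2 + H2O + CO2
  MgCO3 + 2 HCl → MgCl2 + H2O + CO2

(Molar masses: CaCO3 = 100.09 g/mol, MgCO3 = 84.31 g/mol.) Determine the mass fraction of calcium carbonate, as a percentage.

34.3 %

n(HCl) = 0.0351 × 0.599 = 0.0210 mol
Let x = n(CaCO3), y = n(MgCO3).
Titrant: 2x + 2y = 0.0210;  mass: 100.09x + 84.31y = 0.937
Solving, x = 3.21 × 10^-3 mol, y = 7.30 × 10^-3 mol
mass of CaCO3 = 3.21 × 10^-3 × 100.09 = 0.322 g
% CaCO3 = 0.322 / 0.937 × 100 = 34.3 %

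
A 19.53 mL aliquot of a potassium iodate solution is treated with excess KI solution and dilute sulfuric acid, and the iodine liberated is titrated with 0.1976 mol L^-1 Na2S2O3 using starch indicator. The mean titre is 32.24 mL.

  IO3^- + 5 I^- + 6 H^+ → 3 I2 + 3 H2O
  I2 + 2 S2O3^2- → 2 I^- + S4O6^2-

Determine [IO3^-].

0.05437 mol/L

n(S2O3^2-) = 0.03224 × 0.1976 = 6.371 × 10^-3 mol
n(I2) = n(S2O3^2-)/2 = 3.185 × 10^-3 mol
From the 1:3 ratio, n(IO3^-) in the aliquot = 1/3 × 3.185 × 10^-3 = 1.062 × 10^-3 mol
[IO3^-] = 1.062 × 10^-3 / 0.01953 = 0.05437 mol/L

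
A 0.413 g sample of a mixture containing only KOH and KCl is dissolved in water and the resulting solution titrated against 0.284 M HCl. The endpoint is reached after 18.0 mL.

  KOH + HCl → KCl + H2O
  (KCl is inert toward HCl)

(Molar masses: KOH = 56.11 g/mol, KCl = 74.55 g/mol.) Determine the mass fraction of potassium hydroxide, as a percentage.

69.5 %

n(HCl) = 0.0180 × 0.284 = 5.11 × 10^-3 mol
Let x = n(KOH), y = n(KCl).
Titrant: 1x = 5.11 × 10^-3;  mass: 56.11x + 74.55y = 0.413
Solving, x = 5.11 × 10^-3 mol, y = 1.69 × 10^-3 mol
mass of KOH = 5.11 × 10^-3 × 56.11 = 0.287 g
% KOH = 0.287 / 0.413 × 100 = 69.5 %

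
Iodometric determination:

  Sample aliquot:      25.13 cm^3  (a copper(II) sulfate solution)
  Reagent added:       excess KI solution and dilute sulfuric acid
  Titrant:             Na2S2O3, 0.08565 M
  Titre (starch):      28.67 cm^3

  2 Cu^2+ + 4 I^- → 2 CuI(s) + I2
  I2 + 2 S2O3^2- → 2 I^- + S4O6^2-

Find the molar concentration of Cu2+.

n(S2O3^2-) = 0.02867 × 0.08565 = 2.456 × 10^-3 mol
n(I2) = n(S2O3^2-)/2 = 1.228 × 10^-3 mol
From the 2:1 ratio, n(Cu2+) in the aliquot = 2/1 × 1.228 × 10^-3 = 2.456 × 10^-3 mol
[Cu2+] = 2.456 × 10^-3 / 0.02513 = 0.09772 mol/L

0.09772 M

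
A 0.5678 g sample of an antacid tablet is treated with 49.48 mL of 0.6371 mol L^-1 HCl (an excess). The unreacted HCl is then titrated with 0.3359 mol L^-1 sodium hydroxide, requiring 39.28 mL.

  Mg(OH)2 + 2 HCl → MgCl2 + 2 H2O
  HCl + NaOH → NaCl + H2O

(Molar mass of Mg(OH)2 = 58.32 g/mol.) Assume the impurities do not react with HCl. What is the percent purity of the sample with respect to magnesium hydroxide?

94.13 %

n(HCl) added = 0.04948 × 0.6371 = 0.03152 mol
n(NaOH) used in back-titration = 0.03928 × 0.3359 = 0.01319 mol
n(HCl) left over = 0.01319 mol (1:1 ratio)
n(HCl) consumed by analyte = 0.03152 − 0.01319 = 0.01833 mol
From the 1:2 ratio, n(Mg(OH)2) = 1/2 × 0.01833 = 9.165 × 10^-3 mol
mass of Mg(OH)2 = 9.165 × 10^-3 × 58.32 = 0.5345 g
% Mg(OH)2 = 0.5345 / 0.5678 × 100 = 94.13 %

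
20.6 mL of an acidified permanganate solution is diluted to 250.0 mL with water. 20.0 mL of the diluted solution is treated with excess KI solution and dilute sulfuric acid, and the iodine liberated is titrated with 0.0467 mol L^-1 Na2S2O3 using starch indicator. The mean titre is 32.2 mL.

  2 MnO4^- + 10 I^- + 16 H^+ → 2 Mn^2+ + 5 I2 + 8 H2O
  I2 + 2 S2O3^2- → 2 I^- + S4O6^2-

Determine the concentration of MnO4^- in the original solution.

0.182 mol/L

n(S2O3^2-) = 0.0322 × 0.0467 = 1.50 × 10^-3 mol
n(I2) = n(S2O3^2-)/2 = 7.52 × 10^-4 mol
From the 2:5 ratio, n(MnO4^-) in the aliquot = 2/5 × 7.52 × 10^-4 = 3.01 × 10^-4 mol
[MnO4^-]_dilute = 3.01 × 10^-4 / 0.0200 = 0.0150 mol/L
[MnO4^-]_original = 0.0150 × 250.0/20.6 = 0.182 mol/L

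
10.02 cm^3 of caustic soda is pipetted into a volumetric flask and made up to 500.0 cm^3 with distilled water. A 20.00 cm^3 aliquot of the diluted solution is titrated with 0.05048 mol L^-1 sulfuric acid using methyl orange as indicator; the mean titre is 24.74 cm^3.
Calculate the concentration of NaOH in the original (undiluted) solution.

2 NaOH + H2SO4 → Na2SO4 + 2 H2O
n(H2SO4) = 0.02474 × 0.05048 = 1.249 × 10^-3 mol
From the 2:1 ratio, n(NaOH) in the aliquot = 2/1 × 1.249 × 10^-3 = 2.498 × 10^-3 mol
[NaOH]_dilute = 2.498 × 10^-3 / 0.02000 = 0.1249 mol/L
Dilution factor = 500.0 / 10.02 = 49.90
[NaOH]_stock = 0.1249 × 49.90 = 6.232 mol/L

6.232 mol/L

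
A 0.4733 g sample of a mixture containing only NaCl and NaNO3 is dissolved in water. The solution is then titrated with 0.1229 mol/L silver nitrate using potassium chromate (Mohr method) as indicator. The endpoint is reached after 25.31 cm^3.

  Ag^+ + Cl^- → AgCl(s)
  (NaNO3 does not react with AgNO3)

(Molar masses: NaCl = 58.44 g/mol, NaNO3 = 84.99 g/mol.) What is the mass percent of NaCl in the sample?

38.41 %

n(AgNO3) = 0.02531 × 0.1229 = 3.111 × 10^-3 mol
Let x = n(NaCl), y = n(NaNO3).
Titrant: 1x = 3.111 × 10^-3;  mass: 58.44x + 84.99y = 0.4733
Solving, x = 3.111 × 10^-3 mol, y = 3.430 × 10^-3 mol
mass of NaCl = 3.111 × 10^-3 × 58.44 = 0.1818 g
% NaCl = 0.1818 / 0.4733 × 100 = 38.41 %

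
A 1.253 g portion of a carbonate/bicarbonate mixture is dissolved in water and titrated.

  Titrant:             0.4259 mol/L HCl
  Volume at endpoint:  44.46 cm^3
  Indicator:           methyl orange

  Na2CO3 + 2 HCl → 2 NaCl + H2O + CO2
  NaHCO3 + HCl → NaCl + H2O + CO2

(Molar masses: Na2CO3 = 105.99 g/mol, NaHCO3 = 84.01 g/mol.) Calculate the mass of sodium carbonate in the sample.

n(HCl) = 0.04446 × 0.4259 = 0.01894 mol
Let x = n(Na2CO3), y = n(NaHCO3).
Titrant: 2x + 1y = 0.01894;  mass: 105.99x + 84.01y = 1.253
Solving, x = 5.445 × 10^-3 mol, y = 8.045 × 10^-3 mol
mass of Na2CO3 = 5.445 × 10^-3 × 105.99 = 0.5771 g

0.5771 g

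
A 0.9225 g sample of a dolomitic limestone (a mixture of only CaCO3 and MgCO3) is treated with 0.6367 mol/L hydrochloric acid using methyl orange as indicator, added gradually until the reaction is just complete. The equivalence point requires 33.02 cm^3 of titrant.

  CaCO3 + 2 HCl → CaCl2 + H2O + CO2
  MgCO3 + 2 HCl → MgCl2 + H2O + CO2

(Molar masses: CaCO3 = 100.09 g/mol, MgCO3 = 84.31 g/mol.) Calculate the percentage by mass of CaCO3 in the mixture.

24.92 %

n(HCl) = 0.03302 × 0.6367 = 0.02102 mol
Let x = n(CaCO3), y = n(MgCO3).
Titrant: 2x + 2y = 0.02102;  mass: 100.09x + 84.31y = 0.9225
Solving, x = 2.297 × 10^-3 mol, y = 8.215 × 10^-3 mol
mass of CaCO3 = 2.297 × 10^-3 × 100.09 = 0.2299 g
% CaCO3 = 0.2299 / 0.9225 × 100 = 24.92 %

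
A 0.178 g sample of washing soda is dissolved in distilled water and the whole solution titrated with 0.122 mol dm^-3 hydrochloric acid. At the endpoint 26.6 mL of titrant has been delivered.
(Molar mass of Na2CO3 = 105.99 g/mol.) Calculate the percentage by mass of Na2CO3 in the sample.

Na2CO3 + 2 HCl → 2 NaCl + H2O + CO2
n(HCl) = 0.0266 L × 0.122 mol/L = 3.25 × 10^-3 mol
From the 1:2 ratio, n(Na2CO3) = 1/2 × 3.25 × 10^-3 = 1.62 × 10^-3 mol
mass of Na2CO3 = 1.62 × 10^-3 × 105.99 g/mol = 0.172 g
% Na2CO3 = 0.172 / 0.178 × 100 = 96.6 %

96.6 %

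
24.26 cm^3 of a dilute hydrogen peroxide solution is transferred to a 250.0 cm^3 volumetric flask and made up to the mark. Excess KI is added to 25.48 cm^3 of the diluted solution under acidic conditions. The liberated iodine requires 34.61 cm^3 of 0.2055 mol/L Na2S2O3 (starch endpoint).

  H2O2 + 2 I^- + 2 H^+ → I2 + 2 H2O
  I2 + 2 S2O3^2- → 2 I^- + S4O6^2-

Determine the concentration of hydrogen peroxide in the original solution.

1.438 mol/L

n(S2O3^2-) = 0.03461 × 0.2055 = 7.112 × 10^-3 mol
n(I2) = n(S2O3^2-)/2 = 3.556 × 10^-3 mol
n(H2O2) in the aliquot = 3.556 × 10^-3 mol (1:1 ratio)
[H2O2]_dilute = 3.556 × 10^-3 / 0.02548 = 0.1396 mol/L
[H2O2]_original = 0.1396 × 250.0/24.26 = 1.438 mol/L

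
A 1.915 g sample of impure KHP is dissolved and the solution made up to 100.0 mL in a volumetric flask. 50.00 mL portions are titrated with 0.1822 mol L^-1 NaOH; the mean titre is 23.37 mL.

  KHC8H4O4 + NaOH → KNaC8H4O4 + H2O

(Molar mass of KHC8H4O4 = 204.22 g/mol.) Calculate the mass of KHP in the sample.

n(NaOH) per titration = 0.02337 × 0.1822 = 4.258 × 10^-3 mol
n(KHC8H4O4) in each aliquot = 4.258 × 10^-3 mol (1:1 ratio)
n(KHC8H4O4) in the whole flask = 4.258 × 10^-3 × 100.0/50.00 = 8.516 × 10^-3 mol
mass of KHC8H4O4 = 8.516 × 10^-3 × 204.22 = 1.739 g

1.739 g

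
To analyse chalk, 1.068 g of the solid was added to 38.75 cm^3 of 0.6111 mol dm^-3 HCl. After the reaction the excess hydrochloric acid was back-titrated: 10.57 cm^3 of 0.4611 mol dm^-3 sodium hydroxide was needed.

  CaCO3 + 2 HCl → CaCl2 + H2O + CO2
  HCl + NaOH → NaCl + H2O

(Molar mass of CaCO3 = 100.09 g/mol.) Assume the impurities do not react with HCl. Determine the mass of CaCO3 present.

0.9412 g

n(HCl) added = 0.03875 × 0.6111 = 0.02368 mol
n(NaOH) used in back-titration = 0.01057 × 0.4611 = 4.874 × 10^-3 mol
n(HCl) left over = 4.874 × 10^-3 mol (1:1 ratio)
n(HCl) consumed by analyte = 0.02368 − 4.874 × 10^-3 = 0.01881 mol
From the 1:2 ratio, n(CaCO3) = 1/2 × 0.01881 = 9.403 × 10^-3 mol
mass of CaCO3 = 9.403 × 10^-3 × 100.09 = 0.9412 g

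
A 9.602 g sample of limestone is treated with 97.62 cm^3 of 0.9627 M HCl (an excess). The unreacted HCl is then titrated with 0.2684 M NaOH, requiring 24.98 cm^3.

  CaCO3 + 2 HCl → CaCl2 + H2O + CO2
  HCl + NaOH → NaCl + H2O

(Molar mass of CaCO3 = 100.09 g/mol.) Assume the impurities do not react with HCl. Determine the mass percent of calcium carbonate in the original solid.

n(HCl) added = 0.09762 × 0.9627 = 0.09398 mol
n(NaOH) used in back-titration = 0.02498 × 0.2684 = 6.705 × 10^-3 mol
n(HCl) left over = 6.705 × 10^-3 mol (1:1 ratio)
n(HCl) consumed by analyte = 0.09398 − 6.705 × 10^-3 = 0.08727 mol
From the 1:2 ratio, n(CaCO3) = 1/2 × 0.08727 = 0.04364 mol
mass of CaCO3 = 0.04364 × 100.09 = 4.368 g
% CaCO3 = 4.368 / 9.602 × 100 = 45.49 %

45.49 %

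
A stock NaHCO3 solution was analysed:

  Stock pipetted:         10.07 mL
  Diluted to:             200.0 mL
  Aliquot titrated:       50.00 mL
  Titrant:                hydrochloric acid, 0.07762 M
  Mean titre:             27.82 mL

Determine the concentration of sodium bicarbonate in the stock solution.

0.8578 M

NaHCO3 + HCl → NaCl + H2O + CO2
n(HCl) = 0.02782 × 0.07762 = 2.159 × 10^-3 mol
n(NaHCO3) in the aliquot = 2.159 × 10^-3 mol (1:1 ratio)
[NaHCO3]_dilute = 2.159 × 10^-3 / 0.05000 = 0.04319 mol/L
Dilution factor = 200.0 / 10.07 = 19.86
[NaHCO3]_stock = 0.04319 × 19.86 = 0.8578 mol/L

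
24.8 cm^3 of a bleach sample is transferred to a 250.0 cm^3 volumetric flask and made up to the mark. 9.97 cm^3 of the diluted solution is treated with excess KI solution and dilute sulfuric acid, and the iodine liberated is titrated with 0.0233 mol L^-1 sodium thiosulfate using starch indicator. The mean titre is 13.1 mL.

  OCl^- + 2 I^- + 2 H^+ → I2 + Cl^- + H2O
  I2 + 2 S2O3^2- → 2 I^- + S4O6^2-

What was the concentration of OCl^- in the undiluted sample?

0.154 mol/L

n(S2O3^2-) = 0.0131 × 0.0233 = 3.05 × 10^-4 mol
n(I2) = n(S2O3^2-)/2 = 1.53 × 10^-4 mol
n(OCl^-) in the aliquot = 1.53 × 10^-4 mol (1:1 ratio)
[OCl^-]_dilute = 1.53 × 10^-4 / 0.00997 = 0.0153 mol/L
[OCl^-]_original = 0.0153 × 250.0/24.8 = 0.154 mol/L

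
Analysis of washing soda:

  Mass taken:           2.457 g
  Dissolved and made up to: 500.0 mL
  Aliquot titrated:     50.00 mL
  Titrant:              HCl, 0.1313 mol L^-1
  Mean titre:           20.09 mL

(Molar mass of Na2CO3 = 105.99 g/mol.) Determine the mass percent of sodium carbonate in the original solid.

56.90 %

Na2CO3 + 2 HCl → 2 NaCl + H2O + CO2
n(HCl) per titration = 0.02009 × 0.1313 = 2.638 × 10^-3 mol
From the 1:2 ratio, n(Na2CO3) in each aliquot = 1/2 × 2.638 × 10^-3 = 1.319 × 10^-3 mol
n(Na2CO3) in the whole flask = 1.319 × 10^-3 × 500.0/50.00 = 0.01319 mol
mass of Na2CO3 = 0.01319 × 105.99 = 1.398 g
% Na2CO3 = 1.398 / 2.457 × 100 = 56.90 %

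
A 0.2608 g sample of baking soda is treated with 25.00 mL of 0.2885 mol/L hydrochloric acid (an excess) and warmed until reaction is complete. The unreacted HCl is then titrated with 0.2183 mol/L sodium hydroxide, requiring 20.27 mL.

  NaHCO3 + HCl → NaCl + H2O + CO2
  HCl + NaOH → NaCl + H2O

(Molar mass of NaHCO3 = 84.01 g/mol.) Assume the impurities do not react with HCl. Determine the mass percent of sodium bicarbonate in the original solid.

n(HCl) added = 0.02500 × 0.2885 = 7.212 × 10^-3 mol
n(NaOH) used in back-titration = 0.02027 × 0.2183 = 4.425 × 10^-3 mol
n(HCl) left over = 4.425 × 10^-3 mol (1:1 ratio)
n(HCl) consumed by analyte = 7.212 × 10^-3 − 4.425 × 10^-3 = 2.788 × 10^-3 mol
n(NaHCO3) = 2.788 × 10^-3 mol (1:1 ratio)
mass of NaHCO3 = 2.788 × 10^-3 × 84.01 = 0.2342 g
% NaHCO3 = 0.2342 / 0.2608 × 100 = 89.79 %

89.79 %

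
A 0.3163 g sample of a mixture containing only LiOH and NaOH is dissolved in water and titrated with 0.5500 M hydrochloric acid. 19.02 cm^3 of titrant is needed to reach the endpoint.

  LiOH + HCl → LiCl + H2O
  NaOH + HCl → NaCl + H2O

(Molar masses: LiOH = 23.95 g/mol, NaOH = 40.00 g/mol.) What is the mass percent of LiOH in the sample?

48.19 %

n(HCl) = 0.01902 × 0.5500 = 0.01046 mol
Let x = n(LiOH), y = n(NaOH).
Titrant: 1x + 1y = 0.01046;  mass: 23.95x + 40.00y = 0.3163
Solving, x = 6.364 × 10^-3 mol, y = 4.097 × 10^-3 mol
mass of LiOH = 6.364 × 10^-3 × 23.95 = 0.1524 g
% LiOH = 0.1524 / 0.3163 × 100 = 48.19 %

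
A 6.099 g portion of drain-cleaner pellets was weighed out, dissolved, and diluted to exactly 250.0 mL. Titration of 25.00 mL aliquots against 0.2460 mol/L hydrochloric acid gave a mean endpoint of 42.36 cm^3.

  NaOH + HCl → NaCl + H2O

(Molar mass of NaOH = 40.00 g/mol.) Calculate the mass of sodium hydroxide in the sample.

n(HCl) per titration = 0.04236 × 0.2460 = 0.01042 mol
n(NaOH) in each aliquot = 0.01042 mol (1:1 ratio)
n(NaOH) in the whole flask = 0.01042 × 250.0/25.00 = 0.1042 mol
mass of NaOH = 0.1042 × 40.00 = 4.168 g

4.168 g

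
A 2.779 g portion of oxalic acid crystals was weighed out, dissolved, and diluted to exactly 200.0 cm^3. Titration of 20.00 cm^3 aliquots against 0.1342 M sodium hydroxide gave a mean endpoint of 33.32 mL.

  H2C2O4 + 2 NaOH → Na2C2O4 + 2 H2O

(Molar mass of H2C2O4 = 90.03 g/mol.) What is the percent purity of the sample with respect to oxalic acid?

n(NaOH) per titration = 0.03332 × 0.1342 = 4.472 × 10^-3 mol
From the 1:2 ratio, n(H2C2O4) in each aliquot = 1/2 × 4.472 × 10^-3 = 2.236 × 10^-3 mol
n(H2C2O4) in the whole flask = 2.236 × 10^-3 × 200.0/20.00 = 0.02236 mol
mass of H2C2O4 = 0.02236 × 90.03 = 2.013 g
% H2C2O4 = 2.013 / 2.779 × 100 = 72.43 %

72.43 %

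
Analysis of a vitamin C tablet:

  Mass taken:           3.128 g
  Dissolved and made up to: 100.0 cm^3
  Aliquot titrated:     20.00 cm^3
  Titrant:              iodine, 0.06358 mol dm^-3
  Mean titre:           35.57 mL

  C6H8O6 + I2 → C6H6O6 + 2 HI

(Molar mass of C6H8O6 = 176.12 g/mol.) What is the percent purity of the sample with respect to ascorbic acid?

63.67 %

n(I2) per titration = 0.03557 × 0.06358 = 2.262 × 10^-3 mol
n(C6H8O6) in each aliquot = 2.262 × 10^-3 mol (1:1 ratio)
n(C6H8O6) in the whole flask = 2.262 × 10^-3 × 100.0/20.00 = 0.01131 mol
mass of C6H8O6 = 0.01131 × 176.12 = 1.992 g
% C6H8O6 = 1.992 / 3.128 × 100 = 63.67 %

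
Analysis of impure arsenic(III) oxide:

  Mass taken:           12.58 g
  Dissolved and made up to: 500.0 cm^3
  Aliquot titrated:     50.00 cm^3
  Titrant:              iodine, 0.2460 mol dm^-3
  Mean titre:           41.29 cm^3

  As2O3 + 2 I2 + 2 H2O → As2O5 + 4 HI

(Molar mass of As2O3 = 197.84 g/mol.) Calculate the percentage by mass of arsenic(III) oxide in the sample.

n(I2) per titration = 0.04129 × 0.2460 = 0.01016 mol
From the 1:2 ratio, n(As2O3) in each aliquot = 1/2 × 0.01016 = 5.079 × 10^-3 mol
n(As2O3) in the whole flask = 5.079 × 10^-3 × 500.0/50.00 = 0.05079 mol
mass of As2O3 = 0.05079 × 197.84 = 10.05 g
% As2O3 = 10.05 / 12.58 × 100 = 79.87 %

79.87 %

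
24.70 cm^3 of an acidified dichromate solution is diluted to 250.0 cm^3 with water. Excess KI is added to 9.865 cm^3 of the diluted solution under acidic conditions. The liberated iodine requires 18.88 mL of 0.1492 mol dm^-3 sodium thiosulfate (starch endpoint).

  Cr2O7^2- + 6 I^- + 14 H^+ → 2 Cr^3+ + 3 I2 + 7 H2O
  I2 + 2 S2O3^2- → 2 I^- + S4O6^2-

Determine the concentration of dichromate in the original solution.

0.4817 mol/L

n(S2O3^2-) = 0.01888 × 0.1492 = 2.817 × 10^-3 mol
n(I2) = n(S2O3^2-)/2 = 1.408 × 10^-3 mol
From the 1:3 ratio, n(Cr2O7^2-) in the aliquot = 1/3 × 1.408 × 10^-3 = 4.695 × 10^-4 mol
[Cr2O7^2-]_dilute = 4.695 × 10^-4 / 0.009865 = 0.04759 mol/L
[Cr2O7^2-]_original = 0.04759 × 250.0/24.70 = 0.4817 mol/L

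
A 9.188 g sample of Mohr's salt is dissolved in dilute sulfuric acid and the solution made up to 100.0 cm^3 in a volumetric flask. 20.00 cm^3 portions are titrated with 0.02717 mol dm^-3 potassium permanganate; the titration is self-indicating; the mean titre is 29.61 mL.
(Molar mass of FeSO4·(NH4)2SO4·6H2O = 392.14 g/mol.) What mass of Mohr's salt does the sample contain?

MnO4^- + 5 Fe^2+ + 8 H^+ → Mn^2+ + 5 Fe^3+ + 4 H2O
n(KMnO4) per titration = 0.02961 × 0.02717 = 8.045 × 10^-4 mol
From the 5:1 ratio, n(FeSO4·(NH4)2SO4·6H2O) in each aliquot = 5/1 × 8.045 × 10^-4 = 4.023 × 10^-3 mol
n(FeSO4·(NH4)2SO4·6H2O) in the whole flask = 4.023 × 10^-3 × 100.0/20.00 = 0.02011 mol
mass of FeSO4·(NH4)2SO4·6H2O = 0.02011 × 392.14 = 7.887 g

7.887 g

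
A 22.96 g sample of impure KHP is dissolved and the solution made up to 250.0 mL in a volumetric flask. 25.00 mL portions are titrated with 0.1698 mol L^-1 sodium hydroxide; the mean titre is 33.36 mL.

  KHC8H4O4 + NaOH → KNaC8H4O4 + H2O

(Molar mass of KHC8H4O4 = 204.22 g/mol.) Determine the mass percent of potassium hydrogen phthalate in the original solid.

n(NaOH) per titration = 0.03336 × 0.1698 = 5.665 × 10^-3 mol
n(KHC8H4O4) in each aliquot = 5.665 × 10^-3 mol (1:1 ratio)
n(KHC8H4O4) in the whole flask = 5.665 × 10^-3 × 250.0/25.00 = 0.05665 mol
mass of KHC8H4O4 = 0.05665 × 204.22 = 11.57 g
% KHC8H4O4 = 11.57 / 22.96 × 100 = 50.38 %

50.38 %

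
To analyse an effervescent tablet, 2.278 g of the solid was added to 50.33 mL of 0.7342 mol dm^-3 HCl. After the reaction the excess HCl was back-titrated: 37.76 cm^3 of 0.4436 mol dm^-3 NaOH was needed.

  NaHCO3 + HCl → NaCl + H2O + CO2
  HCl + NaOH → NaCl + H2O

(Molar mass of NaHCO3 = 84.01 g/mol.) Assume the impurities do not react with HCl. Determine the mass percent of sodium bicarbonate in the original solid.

n(HCl) added = 0.05033 × 0.7342 = 0.03695 mol
n(NaOH) used in back-titration = 0.03776 × 0.4436 = 0.01675 mol
n(HCl) left over = 0.01675 mol (1:1 ratio)
n(HCl) consumed by analyte = 0.03695 − 0.01675 = 0.02020 mol
n(NaHCO3) = 0.02020 mol (1:1 ratio)
mass of NaHCO3 = 0.02020 × 84.01 = 1.697 g
% NaHCO3 = 1.697 / 2.278 × 100 = 74.50 %

74.50 %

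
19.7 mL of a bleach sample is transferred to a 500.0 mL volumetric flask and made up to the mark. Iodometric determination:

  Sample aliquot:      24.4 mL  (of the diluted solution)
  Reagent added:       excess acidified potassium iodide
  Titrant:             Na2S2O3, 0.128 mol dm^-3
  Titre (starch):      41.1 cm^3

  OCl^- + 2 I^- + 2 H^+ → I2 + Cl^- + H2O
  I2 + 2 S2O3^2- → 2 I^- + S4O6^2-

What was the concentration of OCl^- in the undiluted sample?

n(S2O3^2-) = 0.0411 × 0.128 = 5.26 × 10^-3 mol
n(I2) = n(S2O3^2-)/2 = 2.63 × 10^-3 mol
n(OCl^-) in the aliquot = 2.63 × 10^-3 mol (1:1 ratio)
[OCl^-]_dilute = 2.63 × 10^-3 / 0.0244 = 0.108 mol/L
[OCl^-]_original = 0.108 × 500.0/19.7 = 2.74 mol/L

2.74 mol/L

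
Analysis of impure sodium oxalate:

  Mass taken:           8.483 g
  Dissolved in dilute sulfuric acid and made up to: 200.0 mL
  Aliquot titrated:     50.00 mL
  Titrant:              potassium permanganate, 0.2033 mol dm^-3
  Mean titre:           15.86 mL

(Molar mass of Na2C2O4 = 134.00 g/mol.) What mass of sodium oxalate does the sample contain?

4.321 g

2 MnO4^- + 5 C2O4^2- + 16 H^+ → 2 Mn^2+ + 10 CO2 + 8 H2O
n(KMnO4) per titration = 0.01586 × 0.2033 = 3.224 × 10^-3 mol
From the 5:2 ratio, n(Na2C2O4) in each aliquot = 5/2 × 3.224 × 10^-3 = 8.061 × 10^-3 mol
n(Na2C2O4) in the whole flask = 8.061 × 10^-3 × 200.0/50.00 = 0.03224 mol
mass of Na2C2O4 = 0.03224 × 134.00 = 4.321 g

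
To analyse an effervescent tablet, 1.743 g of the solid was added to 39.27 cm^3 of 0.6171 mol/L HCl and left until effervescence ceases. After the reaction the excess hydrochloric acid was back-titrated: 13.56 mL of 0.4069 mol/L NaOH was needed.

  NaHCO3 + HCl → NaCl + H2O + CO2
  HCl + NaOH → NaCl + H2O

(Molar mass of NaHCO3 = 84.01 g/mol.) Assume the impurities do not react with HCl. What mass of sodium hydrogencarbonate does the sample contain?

1.572 g

n(HCl) added = 0.03927 × 0.6171 = 0.02423 mol
n(NaOH) used in back-titration = 0.01356 × 0.4069 = 5.518 × 10^-3 mol
n(HCl) left over = 5.518 × 10^-3 mol (1:1 ratio)
n(HCl) consumed by analyte = 0.02423 − 5.518 × 10^-3 = 0.01872 mol
n(NaHCO3) = 0.01872 mol (1:1 ratio)
mass of NaHCO3 = 0.01872 × 84.01 = 1.572 g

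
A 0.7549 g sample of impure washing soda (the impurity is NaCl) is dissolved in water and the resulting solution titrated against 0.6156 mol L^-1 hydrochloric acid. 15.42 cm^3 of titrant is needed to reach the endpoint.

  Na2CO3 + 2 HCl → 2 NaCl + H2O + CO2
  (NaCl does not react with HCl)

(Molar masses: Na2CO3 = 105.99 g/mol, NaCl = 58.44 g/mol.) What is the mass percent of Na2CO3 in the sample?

n(HCl) = 0.01542 × 0.6156 = 9.493 × 10^-3 mol
Let x = n(Na2CO3), y = n(NaCl).
Titrant: 2x = 9.493 × 10^-3;  mass: 105.99x + 58.44y = 0.7549
Solving, x = 4.746 × 10^-3 mol, y = 4.309 × 10^-3 mol
mass of Na2CO3 = 4.746 × 10^-3 × 105.99 = 0.5031 g
% Na2CO3 = 0.5031 / 0.7549 × 100 = 66.64 %

66.64 %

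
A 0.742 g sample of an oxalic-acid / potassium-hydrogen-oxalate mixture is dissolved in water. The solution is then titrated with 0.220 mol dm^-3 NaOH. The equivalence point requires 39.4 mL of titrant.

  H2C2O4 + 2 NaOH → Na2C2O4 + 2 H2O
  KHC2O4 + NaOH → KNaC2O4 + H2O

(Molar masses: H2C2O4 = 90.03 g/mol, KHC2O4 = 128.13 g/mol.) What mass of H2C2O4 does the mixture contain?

0.200 g

n(NaOH) = 0.0394 × 0.220 = 8.67 × 10^-3 mol
Let x = n(H2C2O4), y = n(KHC2O4).
Titrant: 2x + 1y = 8.67 × 10^-3;  mass: 90.03x + 128.13y = 0.742
Solving, x = 2.22 × 10^-3 mol, y = 4.23 × 10^-3 mol
mass of H2C2O4 = 2.22 × 10^-3 × 90.03 = 0.200 g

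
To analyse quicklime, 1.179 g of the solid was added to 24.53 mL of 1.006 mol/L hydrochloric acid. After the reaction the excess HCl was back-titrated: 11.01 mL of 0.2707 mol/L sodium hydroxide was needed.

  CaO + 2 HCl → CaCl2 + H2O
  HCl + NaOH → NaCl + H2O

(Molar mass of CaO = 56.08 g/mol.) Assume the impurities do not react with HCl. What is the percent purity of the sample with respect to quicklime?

n(HCl) added = 0.02453 × 1.006 = 0.02468 mol
n(NaOH) used in back-titration = 0.01101 × 0.2707 = 2.980 × 10^-3 mol
n(HCl) left over = 2.980 × 10^-3 mol (1:1 ratio)
n(HCl) consumed by analyte = 0.02468 − 2.980 × 10^-3 = 0.02170 mol
From the 1:2 ratio, n(CaO) = 1/2 × 0.02170 = 0.01085 mol
mass of CaO = 0.01085 × 56.08 = 0.6084 g
% CaO = 0.6084 / 1.179 × 100 = 51.60 %

51.60 %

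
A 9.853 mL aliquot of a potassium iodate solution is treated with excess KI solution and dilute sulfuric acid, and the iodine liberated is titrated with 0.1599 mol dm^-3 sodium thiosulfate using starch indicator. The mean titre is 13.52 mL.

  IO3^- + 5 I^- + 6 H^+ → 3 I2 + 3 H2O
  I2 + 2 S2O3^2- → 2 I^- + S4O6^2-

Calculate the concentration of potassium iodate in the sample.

n(S2O3^2-) = 0.01352 × 0.1599 = 2.162 × 10^-3 mol
n(I2) = n(S2O3^2-)/2 = 1.081 × 10^-3 mol
From the 1:3 ratio, n(IO3^-) in the aliquot = 1/3 × 1.081 × 10^-3 = 3.603 × 10^-4 mol
[IO3^-] = 3.603 × 10^-4 / 0.009853 = 0.03657 mol/L

0.03657 mol/L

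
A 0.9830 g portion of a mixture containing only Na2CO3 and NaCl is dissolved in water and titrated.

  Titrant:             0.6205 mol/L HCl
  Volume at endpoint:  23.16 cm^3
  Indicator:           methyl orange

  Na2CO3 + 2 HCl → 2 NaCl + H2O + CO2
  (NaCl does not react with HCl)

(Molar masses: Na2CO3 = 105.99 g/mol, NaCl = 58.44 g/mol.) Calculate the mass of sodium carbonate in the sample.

0.7616 g

n(HCl) = 0.02316 × 0.6205 = 0.01437 mol
Let x = n(Na2CO3), y = n(NaCl).
Titrant: 2x = 0.01437;  mass: 105.99x + 58.44y = 0.9830
Solving, x = 7.185 × 10^-3 mol, y = 3.789 × 10^-3 mol
mass of Na2CO3 = 7.185 × 10^-3 × 105.99 = 0.7616 g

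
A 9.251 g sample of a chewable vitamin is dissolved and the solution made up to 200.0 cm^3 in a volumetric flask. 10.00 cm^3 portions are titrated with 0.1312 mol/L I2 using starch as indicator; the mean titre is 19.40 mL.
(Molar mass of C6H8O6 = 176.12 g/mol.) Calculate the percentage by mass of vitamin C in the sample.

C6H8O6 + I2 → C6H6O6 + 2 HI
n(I2) per titration = 0.01940 × 0.1312 = 2.545 × 10^-3 mol
n(C6H8O6) in each aliquot = 2.545 × 10^-3 mol (1:1 ratio)
n(C6H8O6) in the whole flask = 2.545 × 10^-3 × 200.0/10.00 = 0.05091 mol
mass of C6H8O6 = 0.05091 × 176.12 = 8.965 g
% C6H8O6 = 8.965 / 9.251 × 100 = 96.91 %

96.91 %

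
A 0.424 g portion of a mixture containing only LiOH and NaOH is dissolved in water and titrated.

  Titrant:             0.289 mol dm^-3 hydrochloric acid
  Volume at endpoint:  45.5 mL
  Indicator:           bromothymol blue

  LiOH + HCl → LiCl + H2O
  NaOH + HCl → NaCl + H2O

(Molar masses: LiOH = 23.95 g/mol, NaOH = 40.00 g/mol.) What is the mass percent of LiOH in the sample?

n(HCl) = 0.0455 × 0.289 = 0.0131 mol
Let x = n(LiOH), y = n(NaOH).
Titrant: 1x + 1y = 0.0131;  mass: 23.95x + 40.00y = 0.424
Solving, x = 6.35 × 10^-3 mol, y = 6.80 × 10^-3 mol
mass of LiOH = 6.35 × 10^-3 × 23.95 = 0.152 g
% LiOH = 0.152 / 0.424 × 100 = 35.9 %

35.9 %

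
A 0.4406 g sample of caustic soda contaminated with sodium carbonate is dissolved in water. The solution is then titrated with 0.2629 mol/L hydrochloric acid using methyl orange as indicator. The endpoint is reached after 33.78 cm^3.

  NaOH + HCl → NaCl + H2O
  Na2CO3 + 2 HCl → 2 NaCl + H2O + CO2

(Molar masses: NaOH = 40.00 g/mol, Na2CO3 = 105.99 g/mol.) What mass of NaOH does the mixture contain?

0.09245 g

n(HCl) = 0.03378 × 0.2629 = 8.881 × 10^-3 mol
Let x = n(NaOH), y = n(Na2CO3).
Titrant: 1x + 2y = 8.881 × 10^-3;  mass: 40.00x + 105.99y = 0.4406
Solving, x = 2.311 × 10^-3 mol, y = 3.285 × 10^-3 mol
mass of NaOH = 2.311 × 10^-3 × 40.00 = 0.09245 g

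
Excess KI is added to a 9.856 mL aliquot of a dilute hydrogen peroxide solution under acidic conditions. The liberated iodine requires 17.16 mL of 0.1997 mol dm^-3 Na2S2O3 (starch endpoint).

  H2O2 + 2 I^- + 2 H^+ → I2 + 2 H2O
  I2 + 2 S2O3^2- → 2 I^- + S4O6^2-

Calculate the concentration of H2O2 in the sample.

0.1738 mol/L

n(S2O3^2-) = 0.01716 × 0.1997 = 3.427 × 10^-3 mol
n(I2) = n(S2O3^2-)/2 = 1.713 × 10^-3 mol
n(H2O2) in the aliquot = 1.713 × 10^-3 mol (1:1 ratio)
[H2O2] = 1.713 × 10^-3 / 0.009856 = 0.1738 mol/L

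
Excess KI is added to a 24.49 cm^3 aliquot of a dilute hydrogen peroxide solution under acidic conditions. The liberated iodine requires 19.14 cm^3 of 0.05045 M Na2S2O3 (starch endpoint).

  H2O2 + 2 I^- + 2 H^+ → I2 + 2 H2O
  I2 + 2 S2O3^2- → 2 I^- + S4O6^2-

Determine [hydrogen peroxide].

0.01971 M

n(S2O3^2-) = 0.01914 × 0.05045 = 9.656 × 10^-4 mol
n(I2) = n(S2O3^2-)/2 = 4.828 × 10^-4 mol
n(H2O2) in the aliquot = 4.828 × 10^-4 mol (1:1 ratio)
[H2O2] = 4.828 × 10^-4 / 0.02449 = 0.01971 mol/L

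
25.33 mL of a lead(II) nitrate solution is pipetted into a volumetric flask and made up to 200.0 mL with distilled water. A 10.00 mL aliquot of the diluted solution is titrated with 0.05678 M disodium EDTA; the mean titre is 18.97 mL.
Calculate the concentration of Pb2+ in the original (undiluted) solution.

Pb^2+ + EDTA^4- → [Pb(EDTA)]^2-
n(EDTA) = 0.01897 × 0.05678 = 1.077 × 10^-3 mol
n(Pb2+) in the aliquot = 1.077 × 10^-3 mol (1:1 ratio)
[Pb2+]_dilute = 1.077 × 10^-3 / 0.01000 = 0.1077 mol/L
Dilution factor = 200.0 / 25.33 = 7.896
[Pb2+]_stock = 0.1077 × 7.896 = 0.8505 mol/L

0.8505 M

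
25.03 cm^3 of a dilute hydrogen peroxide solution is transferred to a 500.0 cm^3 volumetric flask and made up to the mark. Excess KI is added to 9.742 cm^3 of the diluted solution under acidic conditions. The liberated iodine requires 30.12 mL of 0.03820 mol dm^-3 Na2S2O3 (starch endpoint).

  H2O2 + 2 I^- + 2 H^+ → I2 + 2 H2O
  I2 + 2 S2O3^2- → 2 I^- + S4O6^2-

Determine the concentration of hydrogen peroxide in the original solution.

1.180 mol/L

n(S2O3^2-) = 0.03012 × 0.03820 = 1.151 × 10^-3 mol
n(I2) = n(S2O3^2-)/2 = 5.753 × 10^-4 mol
n(H2O2) in the aliquot = 5.753 × 10^-4 mol (1:1 ratio)
[H2O2]_dilute = 5.753 × 10^-4 / 0.009742 = 0.05905 mol/L
[H2O2]_original = 0.05905 × 500.0/25.03 = 1.180 mol/L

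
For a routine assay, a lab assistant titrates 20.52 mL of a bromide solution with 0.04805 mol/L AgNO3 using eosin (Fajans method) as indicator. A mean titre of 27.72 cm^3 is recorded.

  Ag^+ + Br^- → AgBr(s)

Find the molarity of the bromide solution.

0.06491 mol/L

n(AgNO3) = 0.02772 L × 0.04805 mol/L = 1.332 × 10^-3 mol
n(Br-) = 1.332 × 10^-3 mol (1:1 mole ratio)
[Br-] = 1.332 × 10^-3 mol / 0.02052 L = 0.06491 mol/L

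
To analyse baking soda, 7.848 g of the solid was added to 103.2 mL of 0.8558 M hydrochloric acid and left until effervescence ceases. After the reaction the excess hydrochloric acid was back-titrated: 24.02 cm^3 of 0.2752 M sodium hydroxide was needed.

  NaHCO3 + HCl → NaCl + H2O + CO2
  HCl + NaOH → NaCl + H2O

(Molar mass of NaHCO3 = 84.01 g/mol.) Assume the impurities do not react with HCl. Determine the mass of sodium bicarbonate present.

n(HCl) added = 0.1032 × 0.8558 = 0.08832 mol
n(NaOH) used in back-titration = 0.02402 × 0.2752 = 6.610 × 10^-3 mol
n(HCl) left over = 6.610 × 10^-3 mol (1:1 ratio)
n(HCl) consumed by analyte = 0.08832 − 6.610 × 10^-3 = 0.08171 mol
n(NaHCO3) = 0.08171 mol (1:1 ratio)
mass of NaHCO3 = 0.08171 × 84.01 = 6.864 g

6.864 g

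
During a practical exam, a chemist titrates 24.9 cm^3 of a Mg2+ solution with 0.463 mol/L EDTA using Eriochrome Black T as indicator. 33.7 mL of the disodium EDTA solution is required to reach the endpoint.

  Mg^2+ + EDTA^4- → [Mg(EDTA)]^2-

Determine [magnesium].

n(EDTA) = 0.0337 L × 0.463 mol/L = 0.0156 mol
n(Mg2+) = 0.0156 mol (1:1 mole ratio)
[Mg2+] = 0.0156 mol / 0.0249 L = 0.627 mol/L

0.627 mol/L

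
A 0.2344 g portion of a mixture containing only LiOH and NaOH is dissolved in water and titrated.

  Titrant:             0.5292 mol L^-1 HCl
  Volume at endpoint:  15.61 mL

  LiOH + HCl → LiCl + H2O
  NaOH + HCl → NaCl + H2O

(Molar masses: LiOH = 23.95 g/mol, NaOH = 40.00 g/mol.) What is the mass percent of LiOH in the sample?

61.14 %

n(HCl) = 0.01561 × 0.5292 = 8.261 × 10^-3 mol
Let x = n(LiOH), y = n(NaOH).
Titrant: 1x + 1y = 8.261 × 10^-3;  mass: 23.95x + 40.00y = 0.2344
Solving, x = 5.983 × 10^-3 mol, y = 2.277 × 10^-3 mol
mass of LiOH = 5.983 × 10^-3 × 23.95 = 0.1433 g
% LiOH = 0.1433 / 0.2344 × 100 = 61.14 %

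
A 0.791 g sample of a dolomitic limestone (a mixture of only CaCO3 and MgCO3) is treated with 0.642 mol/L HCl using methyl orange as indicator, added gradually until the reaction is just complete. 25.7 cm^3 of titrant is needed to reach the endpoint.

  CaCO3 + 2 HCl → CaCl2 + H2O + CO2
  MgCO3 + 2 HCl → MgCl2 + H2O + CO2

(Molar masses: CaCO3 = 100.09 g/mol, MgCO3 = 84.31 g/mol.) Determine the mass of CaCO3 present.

n(HCl) = 0.0257 × 0.642 = 0.0165 mol
Let x = n(CaCO3), y = n(MgCO3).
Titrant: 2x + 2y = 0.0165;  mass: 100.09x + 84.31y = 0.791
Solving, x = 6.05 × 10^-3 mol, y = 2.20 × 10^-3 mol
mass of CaCO3 = 6.05 × 10^-3 × 100.09 = 0.606 g

0.606 g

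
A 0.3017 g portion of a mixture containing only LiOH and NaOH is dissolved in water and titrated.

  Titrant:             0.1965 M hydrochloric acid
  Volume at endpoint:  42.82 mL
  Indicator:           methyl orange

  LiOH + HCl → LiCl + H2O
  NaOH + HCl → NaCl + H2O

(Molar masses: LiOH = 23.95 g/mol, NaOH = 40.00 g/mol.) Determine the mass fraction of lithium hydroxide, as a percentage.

17.24 %

n(HCl) = 0.04282 × 0.1965 = 8.414 × 10^-3 mol
Let x = n(LiOH), y = n(NaOH).
Titrant: 1x + 1y = 8.414 × 10^-3;  mass: 23.95x + 40.00y = 0.3017
Solving, x = 2.172 × 10^-3 mol, y = 6.242 × 10^-3 mol
mass of LiOH = 2.172 × 10^-3 × 23.95 = 0.05203 g
% LiOH = 0.05203 / 0.3017 × 100 = 17.24 %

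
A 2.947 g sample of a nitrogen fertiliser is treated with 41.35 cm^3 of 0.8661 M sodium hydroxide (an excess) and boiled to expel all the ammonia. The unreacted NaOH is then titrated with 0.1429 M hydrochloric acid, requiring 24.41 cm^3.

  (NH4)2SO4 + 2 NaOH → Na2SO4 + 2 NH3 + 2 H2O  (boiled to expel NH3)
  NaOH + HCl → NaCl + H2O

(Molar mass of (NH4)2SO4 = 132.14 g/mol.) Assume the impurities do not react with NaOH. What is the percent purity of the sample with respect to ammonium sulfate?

72.47 %

n(NaOH) added = 0.04135 × 0.8661 = 0.03581 mol
n(HCl) used in back-titration = 0.02441 × 0.1429 = 3.488 × 10^-3 mol
n(NaOH) left over = 3.488 × 10^-3 mol (1:1 ratio)
n(NaOH) consumed by analyte = 0.03581 − 3.488 × 10^-3 = 0.03233 mol
From the 1:2 ratio, n((NH4)2SO4) = 1/2 × 0.03233 = 0.01616 mol
mass of (NH4)2SO4 = 0.01616 × 132.14 = 2.136 g
% (NH4)2SO4 = 2.136 / 2.947 × 100 = 72.47 %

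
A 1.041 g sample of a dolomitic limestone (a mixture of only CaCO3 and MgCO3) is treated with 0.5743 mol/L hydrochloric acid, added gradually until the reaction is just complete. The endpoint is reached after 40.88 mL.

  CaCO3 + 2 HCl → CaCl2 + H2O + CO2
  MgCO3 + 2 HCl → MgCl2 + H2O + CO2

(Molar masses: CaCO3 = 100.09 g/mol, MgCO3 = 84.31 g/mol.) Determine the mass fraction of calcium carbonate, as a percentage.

n(HCl) = 0.04088 × 0.5743 = 0.02348 mol
Let x = n(CaCO3), y = n(MgCO3).
Titrant: 2x + 2y = 0.02348;  mass: 100.09x + 84.31y = 1.041
Solving, x = 3.252 × 10^-3 mol, y = 8.487 × 10^-3 mol
mass of CaCO3 = 3.252 × 10^-3 × 100.09 = 0.3255 g
% CaCO3 = 0.3255 / 1.041 × 100 = 31.26 %

31.26 %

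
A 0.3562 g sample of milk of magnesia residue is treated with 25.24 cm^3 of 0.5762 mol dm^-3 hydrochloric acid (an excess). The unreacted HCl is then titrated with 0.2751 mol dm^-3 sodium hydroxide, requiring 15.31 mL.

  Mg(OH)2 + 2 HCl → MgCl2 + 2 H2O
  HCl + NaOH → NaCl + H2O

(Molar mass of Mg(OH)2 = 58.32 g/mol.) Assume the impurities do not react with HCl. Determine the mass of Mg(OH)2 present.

0.3013 g

n(HCl) added = 0.02524 × 0.5762 = 0.01454 mol
n(NaOH) used in back-titration = 0.01531 × 0.2751 = 4.212 × 10^-3 mol
n(HCl) left over = 4.212 × 10^-3 mol (1:1 ratio)
n(HCl) consumed by analyte = 0.01454 − 4.212 × 10^-3 = 0.01033 mol
From the 1:2 ratio, n(Mg(OH)2) = 1/2 × 0.01033 = 5.166 × 10^-3 mol
mass of Mg(OH)2 = 5.166 × 10^-3 × 58.32 = 0.3013 g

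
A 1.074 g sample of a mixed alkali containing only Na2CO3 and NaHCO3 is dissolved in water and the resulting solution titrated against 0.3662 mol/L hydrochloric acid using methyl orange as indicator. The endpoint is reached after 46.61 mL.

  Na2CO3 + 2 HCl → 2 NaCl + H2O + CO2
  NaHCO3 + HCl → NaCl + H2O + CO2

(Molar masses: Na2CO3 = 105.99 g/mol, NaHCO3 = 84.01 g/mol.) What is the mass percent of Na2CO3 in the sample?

n(HCl) = 0.04661 × 0.3662 = 0.01707 mol
Let x = n(Na2CO3), y = n(NaHCO3).
Titrant: 2x + 1y = 0.01707;  mass: 105.99x + 84.01y = 1.074
Solving, x = 5.803 × 10^-3 mol, y = 5.464 × 10^-3 mol
mass of Na2CO3 = 5.803 × 10^-3 × 105.99 = 0.6150 g
% Na2CO3 = 0.6150 / 1.074 × 100 = 57.26 %

57.26 %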